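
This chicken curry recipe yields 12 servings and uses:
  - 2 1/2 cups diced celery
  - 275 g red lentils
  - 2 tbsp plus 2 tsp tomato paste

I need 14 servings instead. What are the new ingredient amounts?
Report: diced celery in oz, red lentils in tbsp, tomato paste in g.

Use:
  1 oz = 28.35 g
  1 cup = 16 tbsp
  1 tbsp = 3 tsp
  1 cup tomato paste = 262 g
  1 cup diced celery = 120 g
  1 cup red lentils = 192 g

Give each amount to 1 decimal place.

diced celery: 12.3 oz; red lentils: 26.7 tbsp; tomato paste: 50.9 g

Scaling factor: 14/12 = 7/6.
diced celery: 2.5 cup × 7/6 × 120 g/cup ÷ 28.35 g/oz ≈ 12.3 oz
red lentils: 275 g × 7/6 ÷ 192 g/cup × 16 tbsp/cup ≈ 26.7 tbsp
tomato paste: (2 tbsp + 2 tsp = 8/3 tbsp) × 7/6 ÷ 16 tbsp/cup × 262 g/cup ≈ 50.9 g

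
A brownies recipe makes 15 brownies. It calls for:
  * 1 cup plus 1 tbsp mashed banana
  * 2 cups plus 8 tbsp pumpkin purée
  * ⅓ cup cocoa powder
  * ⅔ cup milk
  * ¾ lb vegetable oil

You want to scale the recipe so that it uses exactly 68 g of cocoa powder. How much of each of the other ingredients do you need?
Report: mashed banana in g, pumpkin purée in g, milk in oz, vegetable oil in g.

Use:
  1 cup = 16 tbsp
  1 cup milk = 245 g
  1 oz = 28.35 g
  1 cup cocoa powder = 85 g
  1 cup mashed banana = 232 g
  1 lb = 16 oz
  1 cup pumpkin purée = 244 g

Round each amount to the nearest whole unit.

The original recipe has 85/3 g of cocoa powder, so the scaling factor is 68 ÷ 85/3 = 12/5 = 2.4.
mashed banana: (1 cup + 1 tbsp = 1.0625 cup) × 12/5 × 232 g/cup ≈ 592 g
pumpkin purée: (2 cup + 8 tbsp = 2.5 cup) × 12/5 × 244 g/cup = 1464 g
milk: 2/3 cup × 12/5 × 245 g/cup ÷ 28.35 g/oz ≈ 14 oz
vegetable oil: 0.75 lb × 12/5 × 16 oz/lb × 28.35 g/oz ≈ 816 g

mashed banana: 592 g; pumpkin purée: 1464 g; milk: 14 oz; vegetable oil: 816 g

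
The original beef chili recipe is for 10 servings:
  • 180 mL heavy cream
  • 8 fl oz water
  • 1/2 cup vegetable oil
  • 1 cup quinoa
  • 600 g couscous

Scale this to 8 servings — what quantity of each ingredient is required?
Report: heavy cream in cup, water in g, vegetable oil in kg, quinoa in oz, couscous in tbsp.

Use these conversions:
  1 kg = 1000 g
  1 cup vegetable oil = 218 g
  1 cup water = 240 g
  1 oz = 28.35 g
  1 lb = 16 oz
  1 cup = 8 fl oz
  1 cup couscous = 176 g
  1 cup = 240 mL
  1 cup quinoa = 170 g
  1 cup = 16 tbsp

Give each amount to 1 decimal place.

heavy cream: 0.6 cup; water: 192.0 g; vegetable oil: 0.1 kg; quinoa: 4.8 oz; couscous: 43.6 tbsp

Scaling factor: 8/10 = 4/5 = 0.8.
heavy cream: 180 mL × 4/5 ÷ 240 mL/cup = 0.6 cup
water: 8 fl oz × 4/5 ÷ 8 fl oz/cup × 240 g/cup = 192.0 g
vegetable oil: 0.5 cup × 4/5 × 218 g/cup ÷ 1000 g/kg ≈ 0.1 kg
quinoa: 1 cup × 4/5 × 170 g/cup ÷ 28.35 g/oz ≈ 4.8 oz
couscous: 600 g × 4/5 ÷ 176 g/cup × 16 tbsp/cup ≈ 43.6 tbsp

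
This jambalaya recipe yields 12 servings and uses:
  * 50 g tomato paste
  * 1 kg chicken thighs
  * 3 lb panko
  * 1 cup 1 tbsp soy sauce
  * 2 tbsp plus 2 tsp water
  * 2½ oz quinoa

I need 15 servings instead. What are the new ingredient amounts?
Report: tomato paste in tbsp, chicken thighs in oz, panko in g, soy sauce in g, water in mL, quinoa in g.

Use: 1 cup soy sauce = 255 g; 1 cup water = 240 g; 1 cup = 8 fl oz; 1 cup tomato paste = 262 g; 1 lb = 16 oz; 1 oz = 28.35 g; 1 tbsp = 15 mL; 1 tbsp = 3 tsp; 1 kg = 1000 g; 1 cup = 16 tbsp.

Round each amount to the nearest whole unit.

tomato paste: 4 tbsp; chicken thighs: 44 oz; panko: 1701 g; soy sauce: 339 g; water: 50 mL; quinoa: 89 g

Scaling factor: 15/12 = 5/4 = 1.25.
tomato paste: 50 g × 5/4 ÷ 262 g/cup × 16 tbsp/cup ≈ 4 tbsp
chicken thighs: 1 kg × 5/4 × 1000 g/kg ÷ 28.35 g/oz ≈ 44 oz
panko: 3 lb × 5/4 × 16 oz/lb × 28.35 g/oz = 1701 g
soy sauce: (1 cup + 1 tbsp = 1.0625 cup) × 5/4 × 255 g/cup ≈ 339 g
water: (2 tbsp + 2 tsp = 8/3 tbsp) × 5/4 × 15 mL/tbsp = 50 mL
quinoa: 2.5 oz × 5/4 × 28.35 g/oz ≈ 89 g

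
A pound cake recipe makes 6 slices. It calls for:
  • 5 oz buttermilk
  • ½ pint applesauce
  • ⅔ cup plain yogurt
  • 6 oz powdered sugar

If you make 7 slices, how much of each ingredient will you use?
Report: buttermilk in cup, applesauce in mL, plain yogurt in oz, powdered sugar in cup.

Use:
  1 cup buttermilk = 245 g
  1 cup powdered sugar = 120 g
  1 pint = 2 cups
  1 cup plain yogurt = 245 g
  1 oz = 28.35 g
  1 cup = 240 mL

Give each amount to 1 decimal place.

buttermilk: 0.7 cup; applesauce: 280.0 mL; plain yogurt: 6.7 oz; powdered sugar: 1.7 cup

Scaling factor: 7/6.
buttermilk: 5 oz × 7/6 × 28.35 g/oz ÷ 245 g/cup ≈ 0.7 cup
applesauce: 0.5 pint × 7/6 × 2 cup/pint × 240 mL/cup = 280.0 mL
plain yogurt: 2/3 cup × 7/6 × 245 g/cup ÷ 28.35 g/oz ≈ 6.7 oz
powdered sugar: 6 oz × 7/6 × 28.35 g/oz ÷ 120 g/cup ≈ 1.7 cup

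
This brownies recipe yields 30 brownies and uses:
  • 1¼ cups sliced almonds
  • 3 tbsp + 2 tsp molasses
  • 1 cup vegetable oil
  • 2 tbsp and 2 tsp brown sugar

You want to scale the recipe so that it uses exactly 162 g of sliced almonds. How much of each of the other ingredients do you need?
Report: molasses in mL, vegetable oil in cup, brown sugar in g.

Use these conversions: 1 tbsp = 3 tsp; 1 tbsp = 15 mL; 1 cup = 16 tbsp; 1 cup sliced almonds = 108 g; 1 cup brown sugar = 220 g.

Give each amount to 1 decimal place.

The original recipe has 135 g of sliced almonds, so the scaling factor is 162 ÷ 135 = 6/5 = 1.2.
molasses: (3 tbsp + 2 tsp = 11/3 tbsp) × 6/5 × 15 mL/tbsp = 66.0 mL
vegetable oil: 1 cup × 6/5 = 1.2 cup
brown sugar: (2 tbsp + 2 tsp = 8/3 tbsp) × 6/5 ÷ 16 tbsp/cup × 220 g/cup = 44.0 g

molasses: 66.0 mL; vegetable oil: 1.2 cup; brown sugar: 44.0 g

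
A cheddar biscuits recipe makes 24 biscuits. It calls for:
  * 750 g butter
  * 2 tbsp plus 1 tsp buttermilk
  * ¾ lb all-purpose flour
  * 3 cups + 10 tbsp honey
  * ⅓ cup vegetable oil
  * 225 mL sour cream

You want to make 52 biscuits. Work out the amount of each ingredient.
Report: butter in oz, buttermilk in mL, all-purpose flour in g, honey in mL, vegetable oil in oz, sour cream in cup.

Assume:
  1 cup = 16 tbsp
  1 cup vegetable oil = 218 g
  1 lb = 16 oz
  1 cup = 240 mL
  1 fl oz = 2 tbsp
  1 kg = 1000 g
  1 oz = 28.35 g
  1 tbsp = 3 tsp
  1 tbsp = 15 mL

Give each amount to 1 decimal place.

butter: 57.3 oz; buttermilk: 75.8 mL; all-purpose flour: 737.1 g; honey: 1885.0 mL; vegetable oil: 5.6 oz; sour cream: 2.0 cup

Scaling factor: 52/24 = 13/6.
butter: 750 g × 13/6 ÷ 28.35 g/oz ≈ 57.3 oz
buttermilk: (2 tbsp + 1 tsp = 7/3 tbsp) × 13/6 × 15 mL/tbsp ≈ 75.8 mL
all-purpose flour: 0.75 lb × 13/6 × 16 oz/lb × 28.35 g/oz = 737.1 g
honey: (3 cup + 10 tbsp = 3.625 cup) × 13/6 × 240 mL/cup = 1885.0 mL
vegetable oil: 1/3 cup × 13/6 × 218 g/cup ÷ 28.35 g/oz ≈ 5.6 oz
sour cream: 225 mL × 13/6 ÷ 240 mL/cup ≈ 2.0 cup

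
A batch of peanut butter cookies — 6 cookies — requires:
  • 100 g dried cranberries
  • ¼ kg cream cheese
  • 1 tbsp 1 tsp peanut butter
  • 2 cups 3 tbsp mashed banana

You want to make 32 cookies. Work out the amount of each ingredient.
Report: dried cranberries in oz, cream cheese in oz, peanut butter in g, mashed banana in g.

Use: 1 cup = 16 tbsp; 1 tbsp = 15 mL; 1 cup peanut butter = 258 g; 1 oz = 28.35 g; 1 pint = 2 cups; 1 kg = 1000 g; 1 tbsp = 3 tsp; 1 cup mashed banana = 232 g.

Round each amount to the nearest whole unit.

dried cranberries: 19 oz; cream cheese: 47 oz; peanut butter: 115 g; mashed banana: 2707 g

Scaling factor: 32/6 = 16/3.
dried cranberries: 100 g × 16/3 ÷ 28.35 g/oz ≈ 19 oz
cream cheese: 0.25 kg × 16/3 × 1000 g/kg ÷ 28.35 g/oz ≈ 47 oz
peanut butter: (1 tbsp + 1 tsp = 4/3 tbsp) × 16/3 ÷ 16 tbsp/cup × 258 g/cup ≈ 115 g
mashed banana: (2 cup + 3 tbsp = 2.1875 cup) × 16/3 × 232 g/cup ≈ 2707 g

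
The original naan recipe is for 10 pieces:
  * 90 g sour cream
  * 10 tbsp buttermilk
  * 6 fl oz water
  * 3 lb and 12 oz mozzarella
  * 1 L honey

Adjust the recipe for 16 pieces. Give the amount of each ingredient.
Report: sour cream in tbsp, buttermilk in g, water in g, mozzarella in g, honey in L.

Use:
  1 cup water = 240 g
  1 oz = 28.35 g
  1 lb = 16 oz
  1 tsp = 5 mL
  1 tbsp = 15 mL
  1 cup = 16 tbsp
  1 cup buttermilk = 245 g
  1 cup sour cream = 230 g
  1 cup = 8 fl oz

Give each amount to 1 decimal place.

Scaling factor: 16/10 = 8/5 = 1.6.
sour cream: 90 g × 8/5 ÷ 230 g/cup × 16 tbsp/cup ≈ 10.0 tbsp
buttermilk: 10 tbsp × 8/5 ÷ 16 tbsp/cup × 245 g/cup = 245.0 g
water: 6 fl oz × 8/5 ÷ 8 fl oz/cup × 240 g/cup = 288.0 g
mozzarella: (3 lb + 12 oz = 3.75 lb) × 8/5 × 16 oz/lb × 28.35 g/oz = 2721.6 g
honey: 1 L × 8/5 = 1.6 L

sour cream: 10.0 tbsp; buttermilk: 245.0 g; water: 288.0 g; mozzarella: 2721.6 g; honey: 1.6 L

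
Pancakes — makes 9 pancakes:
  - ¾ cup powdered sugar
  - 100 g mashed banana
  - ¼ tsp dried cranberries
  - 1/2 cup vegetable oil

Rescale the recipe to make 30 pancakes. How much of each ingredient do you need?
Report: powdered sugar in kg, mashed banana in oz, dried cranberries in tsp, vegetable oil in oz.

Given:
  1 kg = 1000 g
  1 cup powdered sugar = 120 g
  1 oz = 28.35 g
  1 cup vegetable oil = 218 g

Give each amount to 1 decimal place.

powdered sugar: 0.3 kg; mashed banana: 11.8 oz; dried cranberries: 0.8 tsp; vegetable oil: 12.8 oz

Scaling factor: 30/9 = 10/3.
powdered sugar: 0.75 cup × 10/3 × 120 g/cup ÷ 1000 g/kg = 0.3 kg
mashed banana: 100 g × 10/3 ÷ 28.35 g/oz ≈ 11.8 oz
dried cranberries: 0.25 tsp × 10/3 ≈ 0.8 tsp
vegetable oil: 0.5 cup × 10/3 × 218 g/cup ÷ 28.35 g/oz ≈ 12.8 oz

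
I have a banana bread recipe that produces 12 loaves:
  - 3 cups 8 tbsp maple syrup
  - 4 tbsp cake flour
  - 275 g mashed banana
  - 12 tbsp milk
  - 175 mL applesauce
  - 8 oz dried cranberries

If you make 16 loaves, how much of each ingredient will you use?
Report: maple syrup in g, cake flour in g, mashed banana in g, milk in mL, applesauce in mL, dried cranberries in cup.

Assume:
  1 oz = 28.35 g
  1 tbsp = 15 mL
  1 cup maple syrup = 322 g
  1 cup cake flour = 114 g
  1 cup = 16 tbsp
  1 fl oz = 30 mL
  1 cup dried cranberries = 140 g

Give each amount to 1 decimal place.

Scaling factor: 16/12 = 4/3.
maple syrup: (3 cup + 8 tbsp = 3.5 cup) × 4/3 × 322 g/cup ≈ 1502.7 g
cake flour: 4 tbsp × 4/3 ÷ 16 tbsp/cup × 114 g/cup = 38.0 g
mashed banana: 275 g × 4/3 ≈ 366.7 g
milk: 12 tbsp × 4/3 × 15 mL/tbsp = 240.0 mL
applesauce: 175 mL × 4/3 ≈ 233.3 mL
dried cranberries: 8 oz × 4/3 × 28.35 g/oz ÷ 140 g/cup ≈ 2.2 cup

maple syrup: 1502.7 g; cake flour: 38.0 g; mashed banana: 366.7 g; milk: 240.0 mL; applesauce: 233.3 mL; dried cranberries: 2.2 cup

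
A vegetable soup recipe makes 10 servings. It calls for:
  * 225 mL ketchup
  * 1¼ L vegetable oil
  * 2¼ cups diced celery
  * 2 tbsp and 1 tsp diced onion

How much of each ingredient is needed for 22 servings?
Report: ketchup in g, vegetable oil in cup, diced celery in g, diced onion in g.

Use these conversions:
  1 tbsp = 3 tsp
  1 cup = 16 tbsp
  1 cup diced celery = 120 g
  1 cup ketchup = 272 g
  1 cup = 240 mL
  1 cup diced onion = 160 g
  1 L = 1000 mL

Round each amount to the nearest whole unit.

Scaling factor: 22/10 = 11/5 = 2.2.
ketchup: 225 mL × 11/5 ÷ 240 mL/cup × 272 g/cup = 561 g
vegetable oil: 1.25 L × 11/5 × 1000 mL/L ÷ 240 mL/cup ≈ 11 cup
diced celery: 2.25 cup × 11/5 × 120 g/cup = 594 g
diced onion: (2 tbsp + 1 tsp = 7/3 tbsp) × 11/5 ÷ 16 tbsp/cup × 160 g/cup ≈ 51 g

ketchup: 561 g; vegetable oil: 11 cup; diced celery: 594 g; diced onion: 51 g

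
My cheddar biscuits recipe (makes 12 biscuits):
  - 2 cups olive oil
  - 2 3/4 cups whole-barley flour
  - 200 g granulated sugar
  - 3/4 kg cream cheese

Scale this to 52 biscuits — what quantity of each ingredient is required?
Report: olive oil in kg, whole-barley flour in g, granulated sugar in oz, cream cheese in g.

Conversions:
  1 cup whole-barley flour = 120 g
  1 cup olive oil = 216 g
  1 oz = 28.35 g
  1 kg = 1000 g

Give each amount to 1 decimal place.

Scaling factor: 52/12 = 13/3.
olive oil: 2 cup × 13/3 × 216 g/cup ÷ 1000 g/kg ≈ 1.9 kg
whole-barley flour: 2.75 cup × 13/3 × 120 g/cup = 1430.0 g
granulated sugar: 200 g × 13/3 ÷ 28.35 g/oz ≈ 30.6 oz
cream cheese: 0.75 kg × 13/3 × 1000 g/kg = 3250.0 g

olive oil: 1.9 kg; whole-barley flour: 1430.0 g; granulated sugar: 30.6 oz; cream cheese: 3250.0 g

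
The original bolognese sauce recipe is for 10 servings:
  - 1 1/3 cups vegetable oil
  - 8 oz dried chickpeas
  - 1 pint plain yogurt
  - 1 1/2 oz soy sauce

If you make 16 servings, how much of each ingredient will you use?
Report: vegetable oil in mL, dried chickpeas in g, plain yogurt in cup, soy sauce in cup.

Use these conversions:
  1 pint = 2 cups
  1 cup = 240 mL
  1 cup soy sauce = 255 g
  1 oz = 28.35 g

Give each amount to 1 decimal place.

Scaling factor: 16/10 = 8/5 = 1.6.
vegetable oil: 4/3 cup × 8/5 × 240 mL/cup = 512.0 mL
dried chickpeas: 8 oz × 8/5 × 28.35 g/oz ≈ 362.9 g
plain yogurt: 1 pint × 8/5 × 2 cup/pint = 3.2 cup
soy sauce: 1.5 oz × 8/5 × 28.35 g/oz ÷ 255 g/cup ≈ 0.3 cup

vegetable oil: 512.0 mL; dried chickpeas: 362.9 g; plain yogurt: 3.2 cup; soy sauce: 0.3 cup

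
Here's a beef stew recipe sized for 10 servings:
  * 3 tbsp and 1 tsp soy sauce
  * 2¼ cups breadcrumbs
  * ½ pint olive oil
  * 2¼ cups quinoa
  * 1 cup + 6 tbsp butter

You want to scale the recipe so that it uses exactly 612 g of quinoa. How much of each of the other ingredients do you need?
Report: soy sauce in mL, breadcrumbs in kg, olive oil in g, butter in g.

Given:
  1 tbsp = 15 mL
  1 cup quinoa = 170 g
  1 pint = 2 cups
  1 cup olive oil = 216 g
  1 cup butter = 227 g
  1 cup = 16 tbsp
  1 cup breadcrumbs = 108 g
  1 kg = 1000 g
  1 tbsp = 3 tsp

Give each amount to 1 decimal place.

soy sauce: 80.0 mL; breadcrumbs: 0.4 kg; olive oil: 345.6 g; butter: 499.4 g

The original recipe has 382.5 g of quinoa, so the scaling factor is 612 ÷ 382.5 = 8/5 = 1.6.
soy sauce: (3 tbsp + 1 tsp = 10/3 tbsp) × 8/5 × 15 mL/tbsp = 80.0 mL
breadcrumbs: 2.25 cup × 8/5 × 108 g/cup ÷ 1000 g/kg ≈ 0.4 kg
olive oil: 0.5 pint × 8/5 × 2 cup/pint × 216 g/cup = 345.6 g
butter: (1 cup + 6 tbsp = 1.375 cup) × 8/5 × 227 g/cup = 499.4 g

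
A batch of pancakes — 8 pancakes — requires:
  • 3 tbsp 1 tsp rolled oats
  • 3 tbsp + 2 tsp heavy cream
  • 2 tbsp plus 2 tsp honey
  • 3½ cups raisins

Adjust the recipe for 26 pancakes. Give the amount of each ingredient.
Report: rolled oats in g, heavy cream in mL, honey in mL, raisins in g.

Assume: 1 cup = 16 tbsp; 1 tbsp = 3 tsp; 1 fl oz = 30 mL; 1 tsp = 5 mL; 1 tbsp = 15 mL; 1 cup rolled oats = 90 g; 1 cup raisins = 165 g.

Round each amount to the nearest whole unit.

Scaling factor: 26/8 = 13/4 = 3.25.
rolled oats: (3 tbsp + 1 tsp = 10/3 tbsp) × 13/4 ÷ 16 tbsp/cup × 90 g/cup ≈ 61 g
heavy cream: (3 tbsp + 2 tsp = 11/3 tbsp) × 13/4 × 15 mL/tbsp ≈ 179 mL
honey: (2 tbsp + 2 tsp = 8/3 tbsp) × 13/4 × 15 mL/tbsp = 130 mL
raisins: 3.5 cup × 13/4 × 165 g/cup ≈ 1877 g

rolled oats: 61 g; heavy cream: 179 mL; honey: 130 mL; raisins: 1877 g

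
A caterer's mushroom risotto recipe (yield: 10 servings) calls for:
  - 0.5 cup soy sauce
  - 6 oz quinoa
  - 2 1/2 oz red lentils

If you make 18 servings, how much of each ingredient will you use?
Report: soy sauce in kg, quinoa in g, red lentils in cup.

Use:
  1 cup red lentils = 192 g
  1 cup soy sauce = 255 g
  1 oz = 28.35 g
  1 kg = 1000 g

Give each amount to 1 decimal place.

Scaling factor: 18/10 = 9/5 = 1.8.
soy sauce: 0.5 cup × 9/5 × 255 g/cup ÷ 1000 g/kg ≈ 0.2 kg
quinoa: 6 oz × 9/5 × 28.35 g/oz ≈ 306.2 g
red lentils: 2.5 oz × 9/5 × 28.35 g/oz ÷ 192 g/cup ≈ 0.7 cup

soy sauce: 0.2 kg; quinoa: 306.2 g; red lentils: 0.7 cup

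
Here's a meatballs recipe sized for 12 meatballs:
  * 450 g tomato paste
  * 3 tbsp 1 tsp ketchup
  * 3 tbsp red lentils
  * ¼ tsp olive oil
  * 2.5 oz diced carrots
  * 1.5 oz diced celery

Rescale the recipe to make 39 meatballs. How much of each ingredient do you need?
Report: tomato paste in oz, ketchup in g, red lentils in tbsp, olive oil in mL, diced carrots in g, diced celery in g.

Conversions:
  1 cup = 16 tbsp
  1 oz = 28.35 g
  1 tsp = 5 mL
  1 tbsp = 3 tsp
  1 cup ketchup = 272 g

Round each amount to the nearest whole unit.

Scaling factor: 39/12 = 13/4 = 3.25.
tomato paste: 450 g × 13/4 ÷ 28.35 g/oz ≈ 52 oz
ketchup: (3 tbsp + 1 tsp = 10/3 tbsp) × 13/4 ÷ 16 tbsp/cup × 272 g/cup ≈ 184 g
red lentils: 3 tbsp × 13/4 ≈ 10 tbsp
olive oil: 0.25 tsp × 13/4 × 5 mL/tsp ≈ 4 mL
diced carrots: 2.5 oz × 13/4 × 28.35 g/oz ≈ 230 g
diced celery: 1.5 oz × 13/4 × 28.35 g/oz ≈ 138 g

tomato paste: 52 oz; ketchup: 184 g; red lentils: 10 tbsp; olive oil: 4 mL; diced carrots: 230 g; diced celery: 138 g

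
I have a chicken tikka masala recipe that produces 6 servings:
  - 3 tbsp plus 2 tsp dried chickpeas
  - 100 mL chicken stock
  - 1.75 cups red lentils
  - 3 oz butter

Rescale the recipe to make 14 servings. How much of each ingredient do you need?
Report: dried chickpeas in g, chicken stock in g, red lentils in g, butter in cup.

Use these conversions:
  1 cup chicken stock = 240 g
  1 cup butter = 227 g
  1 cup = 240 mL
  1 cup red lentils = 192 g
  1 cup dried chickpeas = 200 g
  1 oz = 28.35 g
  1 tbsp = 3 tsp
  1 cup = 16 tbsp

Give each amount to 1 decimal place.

Scaling factor: 14/6 = 7/3.
dried chickpeas: (3 tbsp + 2 tsp = 11/3 tbsp) × 7/3 ÷ 16 tbsp/cup × 200 g/cup ≈ 106.9 g
chicken stock: 100 mL × 7/3 ÷ 240 mL/cup × 240 g/cup ≈ 233.3 g
red lentils: 1.75 cup × 7/3 × 192 g/cup = 784.0 g
butter: 3 oz × 7/3 × 28.35 g/oz ÷ 227 g/cup ≈ 0.9 cup

dried chickpeas: 106.9 g; chicken stock: 233.3 g; red lentils: 784.0 g; butter: 0.9 cup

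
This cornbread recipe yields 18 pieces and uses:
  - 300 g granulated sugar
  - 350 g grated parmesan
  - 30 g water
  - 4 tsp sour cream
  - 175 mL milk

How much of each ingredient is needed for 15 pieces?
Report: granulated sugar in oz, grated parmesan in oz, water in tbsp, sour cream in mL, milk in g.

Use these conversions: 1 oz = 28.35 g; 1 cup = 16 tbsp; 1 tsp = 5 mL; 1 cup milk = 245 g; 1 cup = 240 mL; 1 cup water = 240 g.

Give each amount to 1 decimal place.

Scaling factor: 15/18 = 5/6.
granulated sugar: 300 g × 5/6 ÷ 28.35 g/oz ≈ 8.8 oz
grated parmesan: 350 g × 5/6 ÷ 28.35 g/oz ≈ 10.3 oz
water: 30 g × 5/6 ÷ 240 g/cup × 16 tbsp/cup ≈ 1.7 tbsp
sour cream: 4 tsp × 5/6 × 5 mL/tsp ≈ 16.7 mL
milk: 175 mL × 5/6 ÷ 240 mL/cup × 245 g/cup ≈ 148.9 g

granulated sugar: 8.8 oz; grated parmesan: 10.3 oz; water: 1.7 tbsp; sour cream: 16.7 mL; milk: 148.9 g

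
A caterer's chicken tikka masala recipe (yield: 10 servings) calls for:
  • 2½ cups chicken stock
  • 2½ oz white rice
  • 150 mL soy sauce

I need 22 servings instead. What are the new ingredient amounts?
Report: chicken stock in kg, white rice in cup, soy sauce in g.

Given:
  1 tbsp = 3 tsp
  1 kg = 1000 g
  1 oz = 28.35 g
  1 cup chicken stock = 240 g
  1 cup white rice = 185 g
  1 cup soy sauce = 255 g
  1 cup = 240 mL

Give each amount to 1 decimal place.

chicken stock: 1.3 kg; white rice: 0.8 cup; soy sauce: 350.6 g

Scaling factor: 22/10 = 11/5 = 2.2.
chicken stock: 2.5 cup × 11/5 × 240 g/cup ÷ 1000 g/kg ≈ 1.3 kg
white rice: 2.5 oz × 11/5 × 28.35 g/oz ÷ 185 g/cup ≈ 0.8 cup
soy sauce: 150 mL × 11/5 ÷ 240 mL/cup × 255 g/cup ≈ 350.6 g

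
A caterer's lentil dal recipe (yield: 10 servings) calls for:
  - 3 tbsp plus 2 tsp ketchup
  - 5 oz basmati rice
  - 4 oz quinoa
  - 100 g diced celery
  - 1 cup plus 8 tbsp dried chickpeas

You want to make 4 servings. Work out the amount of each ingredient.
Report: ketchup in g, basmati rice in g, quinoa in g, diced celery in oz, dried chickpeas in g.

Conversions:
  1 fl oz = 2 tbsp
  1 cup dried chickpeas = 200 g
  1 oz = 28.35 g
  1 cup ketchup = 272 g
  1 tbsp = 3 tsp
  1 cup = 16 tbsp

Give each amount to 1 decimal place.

Scaling factor: 4/10 = 2/5 = 0.4.
ketchup: (3 tbsp + 2 tsp = 11/3 tbsp) × 2/5 ÷ 16 tbsp/cup × 272 g/cup ≈ 24.9 g
basmati rice: 5 oz × 2/5 × 28.35 g/oz = 56.7 g
quinoa: 4 oz × 2/5 × 28.35 g/oz ≈ 45.4 g
diced celery: 100 g × 2/5 ÷ 28.35 g/oz ≈ 1.4 oz
dried chickpeas: (1 cup + 8 tbsp = 1.5 cup) × 2/5 × 200 g/cup = 120.0 g

ketchup: 24.9 g; basmati rice: 56.7 g; quinoa: 45.4 g; diced celery: 1.4 oz; dried chickpeas: 120.0 g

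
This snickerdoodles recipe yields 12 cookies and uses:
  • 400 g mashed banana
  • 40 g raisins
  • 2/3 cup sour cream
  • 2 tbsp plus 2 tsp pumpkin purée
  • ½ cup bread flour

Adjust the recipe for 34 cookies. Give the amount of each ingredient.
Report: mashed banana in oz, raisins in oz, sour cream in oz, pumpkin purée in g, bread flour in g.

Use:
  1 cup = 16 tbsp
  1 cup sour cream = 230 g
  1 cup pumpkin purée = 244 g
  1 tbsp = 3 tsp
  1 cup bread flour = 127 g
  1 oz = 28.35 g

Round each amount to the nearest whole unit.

Scaling factor: 34/12 = 17/6.
mashed banana: 400 g × 17/6 ÷ 28.35 g/oz ≈ 40 oz
raisins: 40 g × 17/6 ÷ 28.35 g/oz ≈ 4 oz
sour cream: 2/3 cup × 17/6 × 230 g/cup ÷ 28.35 g/oz ≈ 15 oz
pumpkin purée: (2 tbsp + 2 tsp = 8/3 tbsp) × 17/6 ÷ 16 tbsp/cup × 244 g/cup ≈ 115 g
bread flour: 0.5 cup × 17/6 × 127 g/cup ≈ 180 g

mashed banana: 40 oz; raisins: 4 oz; sour cream: 15 oz; pumpkin purée: 115 g; bread flour: 180 g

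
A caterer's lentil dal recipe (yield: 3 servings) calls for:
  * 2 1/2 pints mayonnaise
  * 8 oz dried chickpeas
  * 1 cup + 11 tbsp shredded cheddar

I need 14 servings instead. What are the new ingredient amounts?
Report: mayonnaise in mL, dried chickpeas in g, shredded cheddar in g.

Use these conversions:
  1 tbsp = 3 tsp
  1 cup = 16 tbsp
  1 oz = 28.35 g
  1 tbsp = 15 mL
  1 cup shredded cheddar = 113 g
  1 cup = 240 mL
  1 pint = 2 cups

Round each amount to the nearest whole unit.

mayonnaise: 5600 mL; dried chickpeas: 1058 g; shredded cheddar: 890 g

Scaling factor: 14/3.
mayonnaise: 2.5 pint × 14/3 × 2 cup/pint × 240 mL/cup = 5600 mL
dried chickpeas: 8 oz × 14/3 × 28.35 g/oz ≈ 1058 g
shredded cheddar: (1 cup + 11 tbsp = 1.6875 cup) × 14/3 × 113 g/cup ≈ 890 g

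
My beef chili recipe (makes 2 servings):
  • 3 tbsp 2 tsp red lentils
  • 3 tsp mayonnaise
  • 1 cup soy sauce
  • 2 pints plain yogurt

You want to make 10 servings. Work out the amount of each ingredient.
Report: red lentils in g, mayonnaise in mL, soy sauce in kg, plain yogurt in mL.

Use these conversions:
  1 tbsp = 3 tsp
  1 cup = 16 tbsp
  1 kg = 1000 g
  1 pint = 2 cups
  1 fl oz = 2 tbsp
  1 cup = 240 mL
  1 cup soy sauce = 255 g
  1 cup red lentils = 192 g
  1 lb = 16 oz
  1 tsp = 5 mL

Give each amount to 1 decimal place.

red lentils: 220.0 g; mayonnaise: 75.0 mL; soy sauce: 1.3 kg; plain yogurt: 4800.0 mL

Scaling factor: 10/2 = 5.
red lentils: (3 tbsp + 2 tsp = 11/3 tbsp) × 5 ÷ 16 tbsp/cup × 192 g/cup = 220.0 g
mayonnaise: 3 tsp × 5 × 5 mL/tsp = 75.0 mL
soy sauce: 1 cup × 5 × 255 g/cup ÷ 1000 g/kg ≈ 1.3 kg
plain yogurt: 2 pint × 5 × 2 cup/pint × 240 mL/cup = 4800.0 mL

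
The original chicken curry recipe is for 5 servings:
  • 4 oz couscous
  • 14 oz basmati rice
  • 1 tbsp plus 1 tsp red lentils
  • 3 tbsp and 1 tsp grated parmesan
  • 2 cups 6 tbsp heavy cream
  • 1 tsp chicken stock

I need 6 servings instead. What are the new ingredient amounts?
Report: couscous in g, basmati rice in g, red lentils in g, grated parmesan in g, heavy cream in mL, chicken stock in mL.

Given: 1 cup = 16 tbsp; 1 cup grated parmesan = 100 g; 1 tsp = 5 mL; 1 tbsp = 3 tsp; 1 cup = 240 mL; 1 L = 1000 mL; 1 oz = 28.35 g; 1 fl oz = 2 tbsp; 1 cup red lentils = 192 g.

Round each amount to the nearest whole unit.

couscous: 136 g; basmati rice: 476 g; red lentils: 19 g; grated parmesan: 25 g; heavy cream: 684 mL; chicken stock: 6 mL

Scaling factor: 6/5 = 1.2.
couscous: 4 oz × 6/5 × 28.35 g/oz ≈ 136 g
basmati rice: 14 oz × 6/5 × 28.35 g/oz ≈ 476 g
red lentils: (1 tbsp + 1 tsp = 4/3 tbsp) × 6/5 ÷ 16 tbsp/cup × 192 g/cup ≈ 19 g
grated parmesan: (3 tbsp + 1 tsp = 10/3 tbsp) × 6/5 ÷ 16 tbsp/cup × 100 g/cup = 25 g
heavy cream: (2 cup + 6 tbsp = 2.375 cup) × 6/5 × 240 mL/cup = 684 mL
chicken stock: 1 tsp × 6/5 × 5 mL/tsp = 6 mL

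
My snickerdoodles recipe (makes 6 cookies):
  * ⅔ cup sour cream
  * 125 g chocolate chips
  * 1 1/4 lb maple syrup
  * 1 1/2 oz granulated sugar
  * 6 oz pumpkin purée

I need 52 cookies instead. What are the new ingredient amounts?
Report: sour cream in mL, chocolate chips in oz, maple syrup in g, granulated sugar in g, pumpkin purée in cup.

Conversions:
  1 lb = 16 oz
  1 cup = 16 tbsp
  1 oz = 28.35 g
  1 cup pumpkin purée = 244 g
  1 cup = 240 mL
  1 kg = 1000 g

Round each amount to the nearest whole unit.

sour cream: 1387 mL; chocolate chips: 38 oz; maple syrup: 4914 g; granulated sugar: 369 g; pumpkin purée: 6 cup

Scaling factor: 52/6 = 26/3.
sour cream: 2/3 cup × 26/3 × 240 mL/cup ≈ 1387 mL
chocolate chips: 125 g × 26/3 ÷ 28.35 g/oz ≈ 38 oz
maple syrup: 1.25 lb × 26/3 × 16 oz/lb × 28.35 g/oz = 4914 g
granulated sugar: 1.5 oz × 26/3 × 28.35 g/oz ≈ 369 g
pumpkin purée: 6 oz × 26/3 × 28.35 g/oz ÷ 244 g/cup ≈ 6 cup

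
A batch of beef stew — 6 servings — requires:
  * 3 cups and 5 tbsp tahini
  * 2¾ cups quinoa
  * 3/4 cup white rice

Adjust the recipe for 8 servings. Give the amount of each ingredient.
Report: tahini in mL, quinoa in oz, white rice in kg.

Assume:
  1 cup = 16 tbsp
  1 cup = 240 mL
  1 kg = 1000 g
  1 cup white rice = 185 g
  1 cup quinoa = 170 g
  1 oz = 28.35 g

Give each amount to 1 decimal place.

tahini: 1060.0 mL; quinoa: 22.0 oz; white rice: 0.2 kg

Scaling factor: 8/6 = 4/3.
tahini: (3 cup + 5 tbsp = 3.3125 cup) × 4/3 × 240 mL/cup = 1060.0 mL
quinoa: 2.75 cup × 4/3 × 170 g/cup ÷ 28.35 g/oz ≈ 22.0 oz
white rice: 0.75 cup × 4/3 × 185 g/cup ÷ 1000 g/kg ≈ 0.2 kg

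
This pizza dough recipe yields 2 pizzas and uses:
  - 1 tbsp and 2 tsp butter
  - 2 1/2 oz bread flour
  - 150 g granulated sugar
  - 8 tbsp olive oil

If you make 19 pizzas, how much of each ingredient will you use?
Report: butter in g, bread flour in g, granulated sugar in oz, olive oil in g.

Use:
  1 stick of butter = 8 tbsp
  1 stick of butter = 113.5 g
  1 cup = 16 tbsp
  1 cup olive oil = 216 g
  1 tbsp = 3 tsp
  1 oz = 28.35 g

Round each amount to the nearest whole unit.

butter: 225 g; bread flour: 673 g; granulated sugar: 50 oz; olive oil: 1026 g

Scaling factor: 19/2 = 9.5.
butter: (1 tbsp + 2 tsp = 5/3 tbsp) × 19/2 ÷ 8 tbsp/stick × 113.5 g/stick ≈ 225 g
bread flour: 2.5 oz × 19/2 × 28.35 g/oz ≈ 673 g
granulated sugar: 150 g × 19/2 ÷ 28.35 g/oz ≈ 50 oz
olive oil: 8 tbsp × 19/2 ÷ 16 tbsp/cup × 216 g/cup = 1026 g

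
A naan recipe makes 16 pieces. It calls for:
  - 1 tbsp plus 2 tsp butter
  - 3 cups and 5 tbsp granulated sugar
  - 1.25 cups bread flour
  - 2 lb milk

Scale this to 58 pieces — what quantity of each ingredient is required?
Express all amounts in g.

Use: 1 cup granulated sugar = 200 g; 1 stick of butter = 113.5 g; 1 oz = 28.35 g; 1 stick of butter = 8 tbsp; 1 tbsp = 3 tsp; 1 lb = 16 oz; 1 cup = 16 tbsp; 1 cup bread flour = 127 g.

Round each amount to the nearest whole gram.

Scaling factor: 58/16 = 29/8 = 3.625.
butter: (1 tbsp + 2 tsp = 5/3 tbsp) × 29/8 ÷ 8 tbsp/stick × 113.5 g/stick ≈ 86 g
granulated sugar: (3 cup + 5 tbsp = 3.3125 cup) × 29/8 × 200 g/cup ≈ 2402 g
bread flour: 1.25 cup × 29/8 × 127 g/cup ≈ 575 g
milk: 2 lb × 29/8 × 16 oz/lb × 28.35 g/oz ≈ 3289 g

butter: 86 g; granulated sugar: 2402 g; bread flour: 575 g; milk: 3289 g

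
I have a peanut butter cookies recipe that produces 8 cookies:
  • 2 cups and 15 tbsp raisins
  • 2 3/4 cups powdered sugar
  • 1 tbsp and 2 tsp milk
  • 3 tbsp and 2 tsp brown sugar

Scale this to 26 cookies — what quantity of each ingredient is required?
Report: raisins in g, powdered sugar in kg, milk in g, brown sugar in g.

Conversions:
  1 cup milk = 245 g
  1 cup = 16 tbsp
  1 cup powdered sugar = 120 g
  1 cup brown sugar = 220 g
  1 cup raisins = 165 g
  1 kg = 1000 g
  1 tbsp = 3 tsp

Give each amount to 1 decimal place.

raisins: 1575.2 g; powdered sugar: 1.1 kg; milk: 82.9 g; brown sugar: 163.9 g

Scaling factor: 26/8 = 13/4 = 3.25.
raisins: (2 cup + 15 tbsp = 2.9375 cup) × 13/4 × 165 g/cup ≈ 1575.2 g
powdered sugar: 2.75 cup × 13/4 × 120 g/cup ÷ 1000 g/kg ≈ 1.1 kg
milk: (1 tbsp + 2 tsp = 5/3 tbsp) × 13/4 ÷ 16 tbsp/cup × 245 g/cup ≈ 82.9 g
brown sugar: (3 tbsp + 2 tsp = 11/3 tbsp) × 13/4 ÷ 16 tbsp/cup × 220 g/cup ≈ 163.9 g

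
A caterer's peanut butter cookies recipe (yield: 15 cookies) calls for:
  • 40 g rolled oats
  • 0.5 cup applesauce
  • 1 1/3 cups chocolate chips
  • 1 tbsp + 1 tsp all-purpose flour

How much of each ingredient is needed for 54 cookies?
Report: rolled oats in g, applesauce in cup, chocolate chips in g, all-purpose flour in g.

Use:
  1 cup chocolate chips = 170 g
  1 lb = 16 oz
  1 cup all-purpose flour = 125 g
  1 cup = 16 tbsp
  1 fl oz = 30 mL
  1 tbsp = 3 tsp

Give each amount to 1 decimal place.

rolled oats: 144.0 g; applesauce: 1.8 cup; chocolate chips: 816.0 g; all-purpose flour: 37.5 g

Scaling factor: 54/15 = 18/5 = 3.6.
rolled oats: 40 g × 18/5 = 144.0 g
applesauce: 0.5 cup × 18/5 = 1.8 cup
chocolate chips: 4/3 cup × 18/5 × 170 g/cup = 816.0 g
all-purpose flour: (1 tbsp + 1 tsp = 4/3 tbsp) × 18/5 ÷ 16 tbsp/cup × 125 g/cup = 37.5 g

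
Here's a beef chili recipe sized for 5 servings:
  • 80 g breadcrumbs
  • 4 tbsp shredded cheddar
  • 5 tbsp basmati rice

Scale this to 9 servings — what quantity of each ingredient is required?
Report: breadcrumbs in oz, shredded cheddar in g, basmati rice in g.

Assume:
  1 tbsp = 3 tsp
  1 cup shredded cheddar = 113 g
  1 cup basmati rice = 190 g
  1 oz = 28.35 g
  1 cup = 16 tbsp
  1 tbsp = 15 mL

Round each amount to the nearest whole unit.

breadcrumbs: 5 oz; shredded cheddar: 51 g; basmati rice: 107 g

Scaling factor: 9/5 = 1.8.
breadcrumbs: 80 g × 9/5 ÷ 28.35 g/oz ≈ 5 oz
shredded cheddar: 4 tbsp × 9/5 ÷ 16 tbsp/cup × 113 g/cup ≈ 51 g
basmati rice: 5 tbsp × 9/5 ÷ 16 tbsp/cup × 190 g/cup ≈ 107 g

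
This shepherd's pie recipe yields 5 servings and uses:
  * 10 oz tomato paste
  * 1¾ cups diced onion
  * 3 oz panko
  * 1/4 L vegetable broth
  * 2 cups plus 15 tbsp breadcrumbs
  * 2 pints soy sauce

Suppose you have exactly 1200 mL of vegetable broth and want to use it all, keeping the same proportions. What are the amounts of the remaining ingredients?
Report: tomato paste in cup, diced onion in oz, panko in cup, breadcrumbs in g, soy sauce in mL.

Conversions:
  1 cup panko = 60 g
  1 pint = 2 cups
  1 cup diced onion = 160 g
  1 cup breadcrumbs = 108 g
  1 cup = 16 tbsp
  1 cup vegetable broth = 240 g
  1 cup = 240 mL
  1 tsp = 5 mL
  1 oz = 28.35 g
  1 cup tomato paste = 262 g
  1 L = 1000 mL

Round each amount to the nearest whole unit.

The original recipe has 250 mL of vegetable broth, so the scaling factor is 1200 ÷ 250 = 24/5 = 4.8.
tomato paste: 10 oz × 24/5 × 28.35 g/oz ÷ 262 g/cup ≈ 5 cup
diced onion: 1.75 cup × 24/5 × 160 g/cup ÷ 28.35 g/oz ≈ 47 oz
panko: 3 oz × 24/5 × 28.35 g/oz ÷ 60 g/cup ≈ 7 cup
breadcrumbs: (2 cup + 15 tbsp = 2.9375 cup) × 24/5 × 108 g/cup ≈ 1523 g
soy sauce: 2 pint × 24/5 × 2 cup/pint × 240 mL/cup = 4608 mL

tomato paste: 5 cup; diced onion: 47 oz; panko: 7 cup; breadcrumbs: 1523 g; soy sauce: 4608 mL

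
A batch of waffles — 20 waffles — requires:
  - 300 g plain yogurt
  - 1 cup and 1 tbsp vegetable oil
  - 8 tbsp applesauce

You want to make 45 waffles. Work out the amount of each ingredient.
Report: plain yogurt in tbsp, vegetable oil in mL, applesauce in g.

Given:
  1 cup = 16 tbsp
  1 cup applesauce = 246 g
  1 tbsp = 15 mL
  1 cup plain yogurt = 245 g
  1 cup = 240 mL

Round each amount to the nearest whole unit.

Scaling factor: 45/20 = 9/4 = 2.25.
plain yogurt: 300 g × 9/4 ÷ 245 g/cup × 16 tbsp/cup ≈ 44 tbsp
vegetable oil: (1 cup + 1 tbsp = 1.0625 cup) × 9/4 × 240 mL/cup ≈ 574 mL
applesauce: 8 tbsp × 9/4 ÷ 16 tbsp/cup × 246 g/cup ≈ 277 g

plain yogurt: 44 tbsp; vegetable oil: 574 mL; applesauce: 277 g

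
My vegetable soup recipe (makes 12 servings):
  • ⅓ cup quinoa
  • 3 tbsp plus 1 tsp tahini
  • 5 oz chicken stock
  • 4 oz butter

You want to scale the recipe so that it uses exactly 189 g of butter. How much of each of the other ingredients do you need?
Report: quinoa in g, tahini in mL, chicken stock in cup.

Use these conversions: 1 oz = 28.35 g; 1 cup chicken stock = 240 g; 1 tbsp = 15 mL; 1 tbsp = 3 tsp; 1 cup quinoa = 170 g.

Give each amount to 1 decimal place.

quinoa: 94.4 g; tahini: 83.3 mL; chicken stock: 1.0 cup

The original recipe has 113.4 g of butter, so the scaling factor is 189 ÷ 113.4 = 5/3.
quinoa: 1/3 cup × 5/3 × 170 g/cup ≈ 94.4 g
tahini: (3 tbsp + 1 tsp = 10/3 tbsp) × 5/3 × 15 mL/tbsp ≈ 83.3 mL
chicken stock: 5 oz × 5/3 × 28.35 g/oz ÷ 240 g/cup ≈ 1.0 cup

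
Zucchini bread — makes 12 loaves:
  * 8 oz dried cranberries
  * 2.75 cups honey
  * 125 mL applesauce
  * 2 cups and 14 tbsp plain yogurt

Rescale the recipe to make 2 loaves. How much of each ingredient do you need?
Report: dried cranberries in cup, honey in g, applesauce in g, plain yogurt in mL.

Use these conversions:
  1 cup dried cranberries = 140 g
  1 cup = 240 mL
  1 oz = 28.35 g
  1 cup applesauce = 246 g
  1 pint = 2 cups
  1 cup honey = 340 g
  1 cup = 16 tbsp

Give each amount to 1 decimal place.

Scaling factor: 2/12 = 1/6.
dried cranberries: 8 oz × 1/6 × 28.35 g/oz ÷ 140 g/cup ≈ 0.3 cup
honey: 2.75 cup × 1/6 × 340 g/cup ≈ 155.8 g
applesauce: 125 mL × 1/6 ÷ 240 mL/cup × 246 g/cup ≈ 21.4 g
plain yogurt: (2 cup + 14 tbsp = 2.875 cup) × 1/6 × 240 mL/cup = 115.0 mL

dried cranberries: 0.3 cup; honey: 155.8 g; applesauce: 21.4 g; plain yogurt: 115.0 mL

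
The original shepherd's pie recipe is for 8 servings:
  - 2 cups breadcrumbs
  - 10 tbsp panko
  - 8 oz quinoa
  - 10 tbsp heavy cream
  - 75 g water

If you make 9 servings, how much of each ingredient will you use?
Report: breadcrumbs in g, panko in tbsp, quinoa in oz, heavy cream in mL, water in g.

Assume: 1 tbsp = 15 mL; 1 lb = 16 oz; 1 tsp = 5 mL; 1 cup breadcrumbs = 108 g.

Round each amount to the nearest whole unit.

Scaling factor: 9/8 = 1.125.
breadcrumbs: 2 cup × 9/8 × 108 g/cup = 243 g
panko: 10 tbsp × 9/8 ≈ 11 tbsp
quinoa: 8 oz × 9/8 = 9 oz
heavy cream: 10 tbsp × 9/8 × 15 mL/tbsp ≈ 169 mL
water: 75 g × 9/8 ≈ 84 g

breadcrumbs: 243 g; panko: 11 tbsp; quinoa: 9 oz; heavy cream: 169 mL; water: 84 g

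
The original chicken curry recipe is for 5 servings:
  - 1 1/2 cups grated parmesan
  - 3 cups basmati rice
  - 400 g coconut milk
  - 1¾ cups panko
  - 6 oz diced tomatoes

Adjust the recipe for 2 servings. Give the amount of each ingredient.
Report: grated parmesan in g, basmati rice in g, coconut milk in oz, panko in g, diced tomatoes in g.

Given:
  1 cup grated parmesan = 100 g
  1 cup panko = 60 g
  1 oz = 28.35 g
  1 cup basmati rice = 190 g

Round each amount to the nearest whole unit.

Scaling factor: 2/5 = 0.4.
grated parmesan: 1.5 cup × 2/5 × 100 g/cup = 60 g
basmati rice: 3 cup × 2/5 × 190 g/cup = 228 g
coconut milk: 400 g × 2/5 ÷ 28.35 g/oz ≈ 6 oz
panko: 1.75 cup × 2/5 × 60 g/cup = 42 g
diced tomatoes: 6 oz × 2/5 × 28.35 g/oz ≈ 68 g

grated parmesan: 60 g; basmati rice: 228 g; coconut milk: 6 oz; panko: 42 g; diced tomatoes: 68 g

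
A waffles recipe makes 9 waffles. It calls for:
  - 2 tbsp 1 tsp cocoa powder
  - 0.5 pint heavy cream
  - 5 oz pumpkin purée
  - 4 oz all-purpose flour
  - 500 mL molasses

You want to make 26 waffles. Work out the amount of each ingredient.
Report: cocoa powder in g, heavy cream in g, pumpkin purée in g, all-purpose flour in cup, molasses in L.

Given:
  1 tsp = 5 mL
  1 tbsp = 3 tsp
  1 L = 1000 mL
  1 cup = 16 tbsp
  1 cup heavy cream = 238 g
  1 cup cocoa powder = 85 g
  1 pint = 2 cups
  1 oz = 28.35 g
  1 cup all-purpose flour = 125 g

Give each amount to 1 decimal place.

Scaling factor: 26/9.
cocoa powder: (2 tbsp + 1 tsp = 7/3 tbsp) × 26/9 ÷ 16 tbsp/cup × 85 g/cup ≈ 35.8 g
heavy cream: 0.5 pint × 26/9 × 2 cup/pint × 238 g/cup ≈ 687.6 g
pumpkin purée: 5 oz × 26/9 × 28.35 g/oz = 409.5 g
all-purpose flour: 4 oz × 26/9 × 28.35 g/oz ÷ 125 g/cup ≈ 2.6 cup
molasses: 500 mL × 26/9 ÷ 1000 mL/L ≈ 1.4 L

cocoa powder: 35.8 g; heavy cream: 687.6 g; pumpkin purée: 409.5 g; all-purpose flour: 2.6 cup; molasses: 1.4 L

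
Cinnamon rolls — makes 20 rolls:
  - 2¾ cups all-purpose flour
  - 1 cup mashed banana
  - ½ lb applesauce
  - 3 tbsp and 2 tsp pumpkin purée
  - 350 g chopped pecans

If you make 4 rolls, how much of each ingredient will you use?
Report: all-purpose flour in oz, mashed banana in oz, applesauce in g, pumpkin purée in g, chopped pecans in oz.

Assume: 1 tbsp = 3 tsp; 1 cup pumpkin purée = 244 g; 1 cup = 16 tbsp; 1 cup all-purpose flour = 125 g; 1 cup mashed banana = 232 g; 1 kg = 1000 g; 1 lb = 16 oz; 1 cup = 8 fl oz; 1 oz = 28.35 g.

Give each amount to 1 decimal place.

all-purpose flour: 2.4 oz; mashed banana: 1.6 oz; applesauce: 45.4 g; pumpkin purée: 11.2 g; chopped pecans: 2.5 oz

Scaling factor: 4/20 = 1/5 = 0.2.
all-purpose flour: 2.75 cup × 1/5 × 125 g/cup ÷ 28.35 g/oz ≈ 2.4 oz
mashed banana: 1 cup × 1/5 × 232 g/cup ÷ 28.35 g/oz ≈ 1.6 oz
applesauce: 0.5 lb × 1/5 × 16 oz/lb × 28.35 g/oz ≈ 45.4 g
pumpkin purée: (3 tbsp + 2 tsp = 11/3 tbsp) × 1/5 ÷ 16 tbsp/cup × 244 g/cup ≈ 11.2 g
chopped pecans: 350 g × 1/5 ÷ 28.35 g/oz ≈ 2.5 oz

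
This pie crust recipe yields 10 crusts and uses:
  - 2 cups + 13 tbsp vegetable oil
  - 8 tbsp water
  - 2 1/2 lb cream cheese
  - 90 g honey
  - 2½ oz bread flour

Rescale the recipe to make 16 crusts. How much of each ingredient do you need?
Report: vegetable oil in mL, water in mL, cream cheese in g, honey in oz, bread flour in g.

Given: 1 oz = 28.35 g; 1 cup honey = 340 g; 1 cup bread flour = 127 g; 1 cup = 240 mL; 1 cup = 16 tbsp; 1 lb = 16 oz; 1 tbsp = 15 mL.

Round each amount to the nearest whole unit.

Scaling factor: 16/10 = 8/5 = 1.6.
vegetable oil: (2 cup + 13 tbsp = 2.8125 cup) × 8/5 × 240 mL/cup = 1080 mL
water: 8 tbsp × 8/5 × 15 mL/tbsp = 192 mL
cream cheese: 2.5 lb × 8/5 × 16 oz/lb × 28.35 g/oz ≈ 1814 g
honey: 90 g × 8/5 ÷ 28.35 g/oz ≈ 5 oz
bread flour: 2.5 oz × 8/5 × 28.35 g/oz ≈ 113 g

vegetable oil: 1080 mL; water: 192 mL; cream cheese: 1814 g; honey: 5 oz; bread flour: 113 g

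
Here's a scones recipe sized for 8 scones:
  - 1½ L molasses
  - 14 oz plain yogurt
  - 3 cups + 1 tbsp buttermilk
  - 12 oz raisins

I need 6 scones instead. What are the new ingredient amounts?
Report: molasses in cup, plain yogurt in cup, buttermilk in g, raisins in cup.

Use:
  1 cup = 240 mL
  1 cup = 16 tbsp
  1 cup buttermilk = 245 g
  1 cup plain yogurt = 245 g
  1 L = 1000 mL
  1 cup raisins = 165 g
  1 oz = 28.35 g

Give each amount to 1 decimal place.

Scaling factor: 6/8 = 3/4 = 0.75.
molasses: 1.5 L × 3/4 × 1000 mL/L ÷ 240 mL/cup ≈ 4.7 cup
plain yogurt: 14 oz × 3/4 × 28.35 g/oz ÷ 245 g/cup ≈ 1.2 cup
buttermilk: (3 cup + 1 tbsp = 3.0625 cup) × 3/4 × 245 g/cup ≈ 562.7 g
raisins: 12 oz × 3/4 × 28.35 g/oz ÷ 165 g/cup ≈ 1.5 cup

molasses: 4.7 cup; plain yogurt: 1.2 cup; buttermilk: 562.7 g; raisins: 1.5 cup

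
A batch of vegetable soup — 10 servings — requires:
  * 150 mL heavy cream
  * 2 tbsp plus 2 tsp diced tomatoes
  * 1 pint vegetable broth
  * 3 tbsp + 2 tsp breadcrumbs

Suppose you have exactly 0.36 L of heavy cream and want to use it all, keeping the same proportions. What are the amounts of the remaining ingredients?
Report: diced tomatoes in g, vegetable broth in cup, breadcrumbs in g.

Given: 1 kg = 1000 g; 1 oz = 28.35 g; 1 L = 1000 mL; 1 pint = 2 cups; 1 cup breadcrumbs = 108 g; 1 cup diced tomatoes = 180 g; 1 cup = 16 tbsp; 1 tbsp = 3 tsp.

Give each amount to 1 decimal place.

The original recipe has 0.15 L of heavy cream, so the scaling factor is 0.36 ÷ 0.15 = 12/5 = 2.4.
diced tomatoes: (2 tbsp + 2 tsp = 8/3 tbsp) × 12/5 ÷ 16 tbsp/cup × 180 g/cup = 72.0 g
vegetable broth: 1 pint × 12/5 × 2 cup/pint = 4.8 cup
breadcrumbs: (3 tbsp + 2 tsp = 11/3 tbsp) × 12/5 ÷ 16 tbsp/cup × 108 g/cup = 59.4 g

diced tomatoes: 72.0 g; vegetable broth: 4.8 cup; breadcrumbs: 59.4 g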